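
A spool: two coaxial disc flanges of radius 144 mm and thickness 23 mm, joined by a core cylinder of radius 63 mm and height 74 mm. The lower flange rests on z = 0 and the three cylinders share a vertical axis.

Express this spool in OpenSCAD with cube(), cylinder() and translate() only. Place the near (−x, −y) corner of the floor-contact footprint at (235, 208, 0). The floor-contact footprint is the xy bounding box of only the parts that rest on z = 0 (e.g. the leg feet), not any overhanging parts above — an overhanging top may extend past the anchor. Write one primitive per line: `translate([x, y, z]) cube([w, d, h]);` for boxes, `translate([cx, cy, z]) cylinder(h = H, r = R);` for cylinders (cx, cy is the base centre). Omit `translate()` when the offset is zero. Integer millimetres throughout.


translate([379, 352, 0]) cylinder(h = 23, r = 144);
translate([379, 352, 23]) cylinder(h = 74, r = 63);
translate([379, 352, 97]) cylinder(h = 23, r = 144);


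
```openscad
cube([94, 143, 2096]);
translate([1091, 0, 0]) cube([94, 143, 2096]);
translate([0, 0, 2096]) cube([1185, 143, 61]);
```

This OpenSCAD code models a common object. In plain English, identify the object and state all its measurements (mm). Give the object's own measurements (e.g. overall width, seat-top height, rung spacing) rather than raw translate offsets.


A door frame. The clear opening is 997 mm wide and 2096 mm high. Two 94 mm wide jambs, 143 mm deep, stand either side of the opening from the floor to the top of the opening. A 61 mm thick head sits across the top of both jambs, spanning the full outside width of the frame.


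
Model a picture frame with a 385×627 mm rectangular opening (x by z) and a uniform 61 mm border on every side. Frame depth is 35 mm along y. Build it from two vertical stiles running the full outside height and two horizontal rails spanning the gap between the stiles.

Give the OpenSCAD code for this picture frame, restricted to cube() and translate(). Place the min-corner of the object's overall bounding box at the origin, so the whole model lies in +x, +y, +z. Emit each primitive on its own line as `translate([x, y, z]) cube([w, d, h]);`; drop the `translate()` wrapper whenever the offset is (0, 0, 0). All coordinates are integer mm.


cube([61, 35, 749]);
translate([446, 0, 0]) cube([61, 35, 749]);
translate([61, 0, 0]) cube([385, 35, 61]);
translate([61, 0, 688]) cube([385, 35, 61]);


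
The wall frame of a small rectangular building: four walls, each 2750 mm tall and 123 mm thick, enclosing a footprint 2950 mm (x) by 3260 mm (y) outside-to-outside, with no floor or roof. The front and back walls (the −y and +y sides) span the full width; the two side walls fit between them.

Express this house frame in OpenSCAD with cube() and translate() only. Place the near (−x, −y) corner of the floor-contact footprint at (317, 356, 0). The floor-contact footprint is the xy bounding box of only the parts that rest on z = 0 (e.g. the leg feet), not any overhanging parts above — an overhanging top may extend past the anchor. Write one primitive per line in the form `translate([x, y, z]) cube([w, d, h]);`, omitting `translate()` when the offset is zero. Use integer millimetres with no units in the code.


translate([317, 356, 0]) cube([2950, 123, 2750]);
translate([317, 3493, 0]) cube([2950, 123, 2750]);
translate([317, 479, 0]) cube([123, 3014, 2750]);
translate([3144, 479, 0]) cube([123, 3014, 2750]);


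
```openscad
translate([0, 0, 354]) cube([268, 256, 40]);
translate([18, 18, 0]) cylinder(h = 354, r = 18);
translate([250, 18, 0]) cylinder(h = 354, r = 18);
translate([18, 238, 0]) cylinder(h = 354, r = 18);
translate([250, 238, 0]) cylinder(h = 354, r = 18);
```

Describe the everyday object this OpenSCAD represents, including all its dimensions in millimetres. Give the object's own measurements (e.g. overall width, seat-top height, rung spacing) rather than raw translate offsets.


A four-legged stool. The seat is a 268×256×40 mm slab whose top surface is at z = 394 mm; four round legs, each 36 mm in diameter, run from the floor (z = 0) to the underside of the seat, each leg's axis is inset half a diameter from the nearest pair of seat edges (so the leg's bounding box is flush with the corner).


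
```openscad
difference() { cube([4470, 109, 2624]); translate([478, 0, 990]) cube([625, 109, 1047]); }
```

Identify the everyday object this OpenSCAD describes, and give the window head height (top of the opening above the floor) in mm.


A wall with a window opening. The window head height is 2037 mm.

A wall with a rectangular opening subtracted — a window. Sill at z = 990, opening 1047 mm tall, so the head is at 990 + 1047 = 2037 mm.


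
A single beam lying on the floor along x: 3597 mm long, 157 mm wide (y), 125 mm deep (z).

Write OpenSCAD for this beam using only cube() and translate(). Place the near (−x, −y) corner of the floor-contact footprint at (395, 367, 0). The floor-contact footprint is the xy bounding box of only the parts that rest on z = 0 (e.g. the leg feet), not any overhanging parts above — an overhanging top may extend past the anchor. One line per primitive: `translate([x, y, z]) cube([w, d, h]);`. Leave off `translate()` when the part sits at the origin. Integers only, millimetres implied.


translate([395, 367, 0]) cube([3597, 157, 125]);


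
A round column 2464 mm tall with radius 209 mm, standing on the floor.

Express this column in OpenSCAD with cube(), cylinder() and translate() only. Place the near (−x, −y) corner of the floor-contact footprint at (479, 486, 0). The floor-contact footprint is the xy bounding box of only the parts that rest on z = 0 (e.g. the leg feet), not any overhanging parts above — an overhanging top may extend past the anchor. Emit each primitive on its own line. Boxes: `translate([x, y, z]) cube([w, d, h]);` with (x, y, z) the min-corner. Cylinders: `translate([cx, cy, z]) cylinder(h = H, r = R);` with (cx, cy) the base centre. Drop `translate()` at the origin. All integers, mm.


translate([688, 695, 0]) cylinder(h = 2464, r = 209);


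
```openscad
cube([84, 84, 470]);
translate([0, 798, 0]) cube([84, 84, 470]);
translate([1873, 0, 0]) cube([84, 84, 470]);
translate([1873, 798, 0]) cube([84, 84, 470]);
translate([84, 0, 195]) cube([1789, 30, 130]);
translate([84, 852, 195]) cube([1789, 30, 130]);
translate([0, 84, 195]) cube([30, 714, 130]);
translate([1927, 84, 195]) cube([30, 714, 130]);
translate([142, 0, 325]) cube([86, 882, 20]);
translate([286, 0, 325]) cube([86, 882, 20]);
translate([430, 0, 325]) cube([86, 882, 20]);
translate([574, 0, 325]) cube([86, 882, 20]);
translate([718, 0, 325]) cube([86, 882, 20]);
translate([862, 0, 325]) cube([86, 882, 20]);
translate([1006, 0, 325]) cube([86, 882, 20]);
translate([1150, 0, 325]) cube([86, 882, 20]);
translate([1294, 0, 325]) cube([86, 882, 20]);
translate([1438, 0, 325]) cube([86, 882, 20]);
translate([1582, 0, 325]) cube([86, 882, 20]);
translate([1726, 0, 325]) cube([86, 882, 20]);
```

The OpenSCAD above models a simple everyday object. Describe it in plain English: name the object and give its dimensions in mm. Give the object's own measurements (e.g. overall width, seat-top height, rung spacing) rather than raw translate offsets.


A bed frame 1957 mm long (x) by 882 mm wide (y). Four 84×84 mm corner posts, 470 mm tall, at the corners of the footprint. Four rails of 30 mm thickness and 130 mm height run between adjacent posts with their undersides at z = 195 mm, their outer faces flush with the outside of the frame (the two x-running rails run between the posts' inner faces; the two y-running rails run between the posts' inner faces). 12 slats, each 86 mm wide (x) and 20 mm thick, lie across the top of the two x-running rails, running the full 882 mm width of the frame in y; along x they sit between the end posts with a 58 mm gap after the −x posts and between neighbouring slats, leaving 61 mm before the +x posts.


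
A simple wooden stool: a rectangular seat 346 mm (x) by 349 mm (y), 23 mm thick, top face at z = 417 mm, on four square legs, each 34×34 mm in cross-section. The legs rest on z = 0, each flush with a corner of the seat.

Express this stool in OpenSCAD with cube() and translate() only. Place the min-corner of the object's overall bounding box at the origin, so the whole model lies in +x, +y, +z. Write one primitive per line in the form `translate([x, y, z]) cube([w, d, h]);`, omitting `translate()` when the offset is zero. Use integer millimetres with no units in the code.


// leg_h = 417 - 23 = 394
translate([0, 0, 394]) cube([346, 349, 23]);
cube([34, 34, 394]);
translate([312, 0, 0]) cube([34, 34, 394]);
translate([0, 315, 0]) cube([34, 34, 394]);
translate([312, 315, 0]) cube([34, 34, 394]);


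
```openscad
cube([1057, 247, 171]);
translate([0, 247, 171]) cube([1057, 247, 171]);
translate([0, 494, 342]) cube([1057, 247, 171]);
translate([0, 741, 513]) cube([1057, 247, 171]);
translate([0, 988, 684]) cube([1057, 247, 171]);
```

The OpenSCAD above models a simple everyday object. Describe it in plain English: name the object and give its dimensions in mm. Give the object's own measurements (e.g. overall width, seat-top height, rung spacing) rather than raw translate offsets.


A straight staircase of 5 solid steps. Each step is 1057 mm wide (x), 247 mm deep (y, the going) and 171 mm tall (the rise). The first step rests on the floor; each subsequent step sits one going further in +y and one rise higher in +z, directly behind and above the previous step with no overlap.


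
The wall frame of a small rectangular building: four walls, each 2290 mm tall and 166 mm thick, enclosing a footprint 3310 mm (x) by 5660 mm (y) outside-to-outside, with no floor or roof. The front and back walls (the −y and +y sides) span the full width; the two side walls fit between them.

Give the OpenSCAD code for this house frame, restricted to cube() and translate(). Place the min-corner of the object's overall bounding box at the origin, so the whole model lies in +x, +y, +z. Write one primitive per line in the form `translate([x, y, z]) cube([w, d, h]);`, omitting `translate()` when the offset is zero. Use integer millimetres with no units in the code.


cube([3310, 166, 2290]);
translate([0, 5494, 0]) cube([3310, 166, 2290]);
translate([0, 166, 0]) cube([166, 5328, 2290]);
translate([3144, 166, 0]) cube([166, 5328, 2290]);


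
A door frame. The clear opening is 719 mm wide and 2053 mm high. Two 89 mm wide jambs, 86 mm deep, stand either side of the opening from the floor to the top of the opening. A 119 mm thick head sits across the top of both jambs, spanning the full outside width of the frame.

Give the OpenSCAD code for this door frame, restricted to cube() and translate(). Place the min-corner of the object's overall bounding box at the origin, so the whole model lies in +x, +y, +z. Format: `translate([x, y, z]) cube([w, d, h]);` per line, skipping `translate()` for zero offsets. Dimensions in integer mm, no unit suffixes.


cube([89, 86, 2053]);
translate([808, 0, 0]) cube([89, 86, 2053]);
translate([0, 0, 2053]) cube([897, 86, 119]);


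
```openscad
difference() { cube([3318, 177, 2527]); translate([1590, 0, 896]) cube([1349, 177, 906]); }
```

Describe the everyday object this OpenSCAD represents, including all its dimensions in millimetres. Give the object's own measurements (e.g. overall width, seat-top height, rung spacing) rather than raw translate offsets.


A wall 3318 mm long (x), 177 mm thick (y), 2527 mm tall, with a rectangular window opening cut through it. The opening is 1349 mm wide and 906 mm tall; its sill is at z = 896 mm and its near (−x) edge is 1590 mm from the wall's −x end. The opening passes through the full wall thickness.


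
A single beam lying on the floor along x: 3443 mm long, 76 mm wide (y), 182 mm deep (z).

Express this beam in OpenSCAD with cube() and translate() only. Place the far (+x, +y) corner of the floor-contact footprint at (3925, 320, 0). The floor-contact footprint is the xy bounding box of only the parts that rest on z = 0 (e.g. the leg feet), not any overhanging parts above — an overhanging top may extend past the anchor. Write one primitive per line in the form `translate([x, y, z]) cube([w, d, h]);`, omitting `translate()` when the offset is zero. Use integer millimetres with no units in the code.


translate([482, 244, 0]) cube([3443, 76, 182]);


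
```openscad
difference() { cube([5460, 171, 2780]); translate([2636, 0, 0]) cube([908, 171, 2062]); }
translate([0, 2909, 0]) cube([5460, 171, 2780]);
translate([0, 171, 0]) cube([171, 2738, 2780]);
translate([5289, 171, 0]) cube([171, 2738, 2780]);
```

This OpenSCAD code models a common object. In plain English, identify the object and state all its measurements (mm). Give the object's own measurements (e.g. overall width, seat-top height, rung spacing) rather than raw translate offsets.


A single room: four walls, each 2780 mm tall and 171 mm thick, enclosing an outside footprint 5460×3080 mm (x × y), no floor or roof. The front and back walls (−y and +y sides) run the full x-width; the side walls fit between their inner faces. A door opening 908 mm wide and 2062 mm tall is cut through the front wall from the floor up, its −x edge 2636 mm from the wall's −x end.


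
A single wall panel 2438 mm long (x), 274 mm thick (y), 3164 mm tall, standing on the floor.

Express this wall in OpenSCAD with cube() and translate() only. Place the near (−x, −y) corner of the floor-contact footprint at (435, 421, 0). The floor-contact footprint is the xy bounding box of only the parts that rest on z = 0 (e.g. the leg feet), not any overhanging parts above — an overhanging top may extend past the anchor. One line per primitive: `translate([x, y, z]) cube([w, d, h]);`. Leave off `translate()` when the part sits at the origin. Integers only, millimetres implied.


translate([435, 421, 0]) cube([2438, 274, 3164]);


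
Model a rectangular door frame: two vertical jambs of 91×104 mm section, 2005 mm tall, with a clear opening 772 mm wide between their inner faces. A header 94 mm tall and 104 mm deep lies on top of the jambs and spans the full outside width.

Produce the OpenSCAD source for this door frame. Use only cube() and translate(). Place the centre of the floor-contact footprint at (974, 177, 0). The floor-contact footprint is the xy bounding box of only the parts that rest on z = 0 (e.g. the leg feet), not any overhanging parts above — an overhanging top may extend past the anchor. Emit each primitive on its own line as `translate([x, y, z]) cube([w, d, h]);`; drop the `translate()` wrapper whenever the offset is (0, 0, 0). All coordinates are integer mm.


translate([497, 125, 0]) cube([91, 104, 2005]);
translate([1360, 125, 0]) cube([91, 104, 2005]);
translate([497, 125, 2005]) cube([954, 104, 94]);


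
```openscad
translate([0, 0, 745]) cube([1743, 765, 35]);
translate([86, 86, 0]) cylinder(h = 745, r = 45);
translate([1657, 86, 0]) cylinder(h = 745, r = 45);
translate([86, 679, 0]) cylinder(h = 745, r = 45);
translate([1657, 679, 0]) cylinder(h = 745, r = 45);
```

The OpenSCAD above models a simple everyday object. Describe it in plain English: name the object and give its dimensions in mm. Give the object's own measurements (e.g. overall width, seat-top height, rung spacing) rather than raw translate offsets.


A table: top 1743 mm (x) × 765 mm (y), 35 mm thick, upper face at z = 780 mm, on four round legs of 90 mm diameter, each leg's bounding box inset 41 mm from the nearest pair of top edges from z = 0 to the bottom of the top.


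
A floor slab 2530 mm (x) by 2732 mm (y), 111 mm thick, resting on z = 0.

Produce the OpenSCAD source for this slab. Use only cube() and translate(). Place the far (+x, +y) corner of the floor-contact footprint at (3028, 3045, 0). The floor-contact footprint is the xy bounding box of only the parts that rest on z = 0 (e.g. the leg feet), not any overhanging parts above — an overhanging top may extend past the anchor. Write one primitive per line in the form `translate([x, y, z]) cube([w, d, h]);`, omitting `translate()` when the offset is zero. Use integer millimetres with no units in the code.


translate([498, 313, 0]) cube([2530, 2732, 111]);


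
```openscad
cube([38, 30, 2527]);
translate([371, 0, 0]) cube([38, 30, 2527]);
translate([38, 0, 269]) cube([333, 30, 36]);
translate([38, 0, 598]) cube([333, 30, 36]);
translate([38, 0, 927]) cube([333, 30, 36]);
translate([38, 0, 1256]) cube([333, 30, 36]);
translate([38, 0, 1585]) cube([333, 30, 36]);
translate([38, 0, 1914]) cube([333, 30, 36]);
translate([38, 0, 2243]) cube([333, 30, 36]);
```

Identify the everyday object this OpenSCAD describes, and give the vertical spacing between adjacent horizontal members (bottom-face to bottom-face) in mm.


A ladder. The rung spacing is 329 mm.

Two tall 38×30 posts with 7 short bars between them — a ladder. Adjacent rungs sit at z = 269 and z = 598, so the spacing is 598 − 269 = 329 mm.


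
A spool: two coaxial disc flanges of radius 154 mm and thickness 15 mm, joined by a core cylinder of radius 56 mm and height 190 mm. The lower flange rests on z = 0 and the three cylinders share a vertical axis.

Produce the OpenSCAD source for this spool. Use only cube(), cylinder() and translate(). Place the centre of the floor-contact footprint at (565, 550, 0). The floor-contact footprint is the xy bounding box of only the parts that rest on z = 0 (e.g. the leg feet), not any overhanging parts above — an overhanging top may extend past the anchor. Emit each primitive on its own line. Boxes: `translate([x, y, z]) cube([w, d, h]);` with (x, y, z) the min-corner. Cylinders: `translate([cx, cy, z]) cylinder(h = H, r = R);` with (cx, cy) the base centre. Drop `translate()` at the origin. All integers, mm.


translate([565, 550, 0]) cylinder(h = 15, r = 154);
translate([565, 550, 15]) cylinder(h = 190, r = 56);
translate([565, 550, 205]) cylinder(h = 15, r = 154);


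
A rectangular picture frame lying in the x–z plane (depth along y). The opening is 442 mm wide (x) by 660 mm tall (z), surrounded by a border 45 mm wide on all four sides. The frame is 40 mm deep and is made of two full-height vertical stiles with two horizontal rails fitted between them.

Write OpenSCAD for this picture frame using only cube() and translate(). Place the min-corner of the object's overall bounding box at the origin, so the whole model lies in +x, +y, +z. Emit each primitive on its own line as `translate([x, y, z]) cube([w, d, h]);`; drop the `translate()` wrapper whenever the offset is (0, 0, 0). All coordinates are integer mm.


cube([45, 40, 750]);
translate([487, 0, 0]) cube([45, 40, 750]);
translate([45, 0, 0]) cube([442, 40, 45]);
translate([45, 0, 705]) cube([442, 40, 45]);


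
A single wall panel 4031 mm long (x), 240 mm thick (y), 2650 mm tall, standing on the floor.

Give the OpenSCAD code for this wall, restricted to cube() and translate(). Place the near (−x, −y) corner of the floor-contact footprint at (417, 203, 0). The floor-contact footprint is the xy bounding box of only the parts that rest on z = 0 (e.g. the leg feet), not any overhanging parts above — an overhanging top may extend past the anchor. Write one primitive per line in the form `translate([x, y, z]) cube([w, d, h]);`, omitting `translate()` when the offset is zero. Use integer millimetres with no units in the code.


translate([417, 203, 0]) cube([4031, 240, 2650]);


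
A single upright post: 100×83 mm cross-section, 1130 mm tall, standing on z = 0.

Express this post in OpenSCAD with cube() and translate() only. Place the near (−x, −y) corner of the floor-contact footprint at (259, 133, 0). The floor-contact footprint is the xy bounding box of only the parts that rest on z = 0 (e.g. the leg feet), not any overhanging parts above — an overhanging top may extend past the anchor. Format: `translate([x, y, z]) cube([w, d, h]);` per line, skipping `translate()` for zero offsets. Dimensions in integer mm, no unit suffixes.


translate([259, 133, 0]) cube([100, 83, 1130]);


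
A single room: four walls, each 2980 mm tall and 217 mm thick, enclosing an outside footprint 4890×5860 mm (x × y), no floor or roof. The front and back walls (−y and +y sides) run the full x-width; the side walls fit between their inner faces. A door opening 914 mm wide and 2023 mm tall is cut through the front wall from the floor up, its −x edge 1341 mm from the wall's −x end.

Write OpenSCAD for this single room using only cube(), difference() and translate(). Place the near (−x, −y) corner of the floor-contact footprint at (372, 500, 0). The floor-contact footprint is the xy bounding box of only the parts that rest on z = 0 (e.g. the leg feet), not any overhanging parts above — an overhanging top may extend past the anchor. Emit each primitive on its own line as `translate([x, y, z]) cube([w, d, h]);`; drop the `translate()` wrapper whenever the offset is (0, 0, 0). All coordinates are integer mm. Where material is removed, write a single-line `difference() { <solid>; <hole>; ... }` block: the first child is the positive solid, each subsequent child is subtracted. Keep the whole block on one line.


difference() { translate([372, 500, 0]) cube([4890, 217, 2980]); translate([1713, 500, 0]) cube([914, 217, 2023]); }
translate([372, 6143, 0]) cube([4890, 217, 2980]);
translate([372, 717, 0]) cube([217, 5426, 2980]);
translate([5045, 717, 0]) cube([217, 5426, 2980]);


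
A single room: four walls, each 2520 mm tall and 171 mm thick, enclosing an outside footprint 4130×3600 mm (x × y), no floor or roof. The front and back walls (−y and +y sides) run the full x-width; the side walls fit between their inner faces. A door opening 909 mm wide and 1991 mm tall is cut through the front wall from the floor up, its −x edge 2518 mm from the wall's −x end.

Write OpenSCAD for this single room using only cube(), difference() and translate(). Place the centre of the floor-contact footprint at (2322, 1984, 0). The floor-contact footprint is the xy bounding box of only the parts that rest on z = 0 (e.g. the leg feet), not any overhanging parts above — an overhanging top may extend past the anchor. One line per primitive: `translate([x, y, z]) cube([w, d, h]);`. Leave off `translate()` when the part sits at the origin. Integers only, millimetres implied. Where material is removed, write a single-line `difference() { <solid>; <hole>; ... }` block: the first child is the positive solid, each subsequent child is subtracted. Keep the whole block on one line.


difference() { translate([257, 184, 0]) cube([4130, 171, 2520]); translate([2775, 184, 0]) cube([909, 171, 1991]); }
translate([257, 3613, 0]) cube([4130, 171, 2520]);
translate([257, 355, 0]) cube([171, 3258, 2520]);
translate([4216, 355, 0]) cube([171, 3258, 2520]);


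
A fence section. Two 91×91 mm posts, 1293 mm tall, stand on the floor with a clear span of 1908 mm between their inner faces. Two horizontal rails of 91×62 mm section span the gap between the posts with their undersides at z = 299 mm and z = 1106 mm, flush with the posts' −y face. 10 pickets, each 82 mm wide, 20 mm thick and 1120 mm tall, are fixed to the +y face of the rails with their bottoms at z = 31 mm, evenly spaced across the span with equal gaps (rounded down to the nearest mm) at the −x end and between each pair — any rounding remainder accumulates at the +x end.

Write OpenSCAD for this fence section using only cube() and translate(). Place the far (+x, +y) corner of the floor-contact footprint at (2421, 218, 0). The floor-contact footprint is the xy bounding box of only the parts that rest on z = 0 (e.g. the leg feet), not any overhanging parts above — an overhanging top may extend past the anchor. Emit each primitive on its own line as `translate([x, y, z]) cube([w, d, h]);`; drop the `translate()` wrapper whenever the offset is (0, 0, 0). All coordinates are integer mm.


translate([331, 127, 0]) cube([91, 91, 1293]);
translate([2330, 127, 0]) cube([91, 91, 1293]);
translate([422, 127, 299]) cube([1908, 91, 62]);
translate([422, 127, 1106]) cube([1908, 91, 62]);
translate([520, 218, 31]) cube([82, 20, 1120]);
translate([700, 218, 31]) cube([82, 20, 1120]);
translate([880, 218, 31]) cube([82, 20, 1120]);
translate([1060, 218, 31]) cube([82, 20, 1120]);
translate([1240, 218, 31]) cube([82, 20, 1120]);
translate([1420, 218, 31]) cube([82, 20, 1120]);
translate([1600, 218, 31]) cube([82, 20, 1120]);
translate([1780, 218, 31]) cube([82, 20, 1120]);
translate([1960, 218, 31]) cube([82, 20, 1120]);
translate([2140, 218, 31]) cube([82, 20, 1120]);


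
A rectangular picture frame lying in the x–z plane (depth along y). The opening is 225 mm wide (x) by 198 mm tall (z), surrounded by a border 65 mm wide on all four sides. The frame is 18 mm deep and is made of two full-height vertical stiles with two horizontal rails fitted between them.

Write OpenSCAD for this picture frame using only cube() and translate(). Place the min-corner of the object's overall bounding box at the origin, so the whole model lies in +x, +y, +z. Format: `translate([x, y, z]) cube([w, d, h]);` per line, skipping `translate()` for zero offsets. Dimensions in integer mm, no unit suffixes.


cube([65, 18, 328]);
translate([290, 0, 0]) cube([65, 18, 328]);
translate([65, 0, 0]) cube([225, 18, 65]);
translate([65, 0, 263]) cube([225, 18, 65]);


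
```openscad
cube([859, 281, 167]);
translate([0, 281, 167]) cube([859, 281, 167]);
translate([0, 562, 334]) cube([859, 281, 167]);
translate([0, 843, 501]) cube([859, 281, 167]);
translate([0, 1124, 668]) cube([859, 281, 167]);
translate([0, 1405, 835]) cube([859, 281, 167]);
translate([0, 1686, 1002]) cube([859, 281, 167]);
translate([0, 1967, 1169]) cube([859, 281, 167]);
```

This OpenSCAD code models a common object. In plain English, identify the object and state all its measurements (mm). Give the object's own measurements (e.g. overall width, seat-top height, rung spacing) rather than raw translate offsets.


A straight staircase of 8 solid steps. Each step is 859 mm wide (x), 281 mm deep (y, the going) and 167 mm tall (the rise). The first step rests on the floor; each subsequent step sits one going further in +y and one rise higher in +z, directly behind and above the previous step with no overlap.


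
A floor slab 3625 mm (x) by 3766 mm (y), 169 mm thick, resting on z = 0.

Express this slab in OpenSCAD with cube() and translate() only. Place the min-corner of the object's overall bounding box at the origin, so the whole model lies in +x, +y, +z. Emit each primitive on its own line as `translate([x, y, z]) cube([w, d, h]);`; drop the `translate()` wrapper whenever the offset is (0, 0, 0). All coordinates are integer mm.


cube([3625, 3766, 169]);


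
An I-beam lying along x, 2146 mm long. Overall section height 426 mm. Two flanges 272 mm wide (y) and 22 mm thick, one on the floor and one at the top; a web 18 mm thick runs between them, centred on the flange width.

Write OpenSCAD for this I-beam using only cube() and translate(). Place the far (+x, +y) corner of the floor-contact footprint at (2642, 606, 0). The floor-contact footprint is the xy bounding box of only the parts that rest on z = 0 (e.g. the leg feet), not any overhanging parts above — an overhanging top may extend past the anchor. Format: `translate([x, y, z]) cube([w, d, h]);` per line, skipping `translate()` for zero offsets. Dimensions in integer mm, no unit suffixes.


translate([496, 334, 0]) cube([2146, 272, 22]);
translate([496, 461, 22]) cube([2146, 18, 382]);
translate([496, 334, 404]) cube([2146, 272, 22]);


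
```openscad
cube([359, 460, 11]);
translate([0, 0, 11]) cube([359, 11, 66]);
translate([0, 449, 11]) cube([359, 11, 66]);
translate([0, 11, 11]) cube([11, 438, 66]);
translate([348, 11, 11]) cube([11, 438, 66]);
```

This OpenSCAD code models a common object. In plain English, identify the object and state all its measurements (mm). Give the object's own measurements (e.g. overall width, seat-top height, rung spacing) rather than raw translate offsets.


An open-topped rectangular box: outside dimensions 359×460×77 mm, with a uniform wall and base thickness of 11 mm. The base is a full 359×460 slab on the floor; four walls sit on top of the base. The front and back walls (the −y and +y sides) span the full width; the two side walls fit between them.


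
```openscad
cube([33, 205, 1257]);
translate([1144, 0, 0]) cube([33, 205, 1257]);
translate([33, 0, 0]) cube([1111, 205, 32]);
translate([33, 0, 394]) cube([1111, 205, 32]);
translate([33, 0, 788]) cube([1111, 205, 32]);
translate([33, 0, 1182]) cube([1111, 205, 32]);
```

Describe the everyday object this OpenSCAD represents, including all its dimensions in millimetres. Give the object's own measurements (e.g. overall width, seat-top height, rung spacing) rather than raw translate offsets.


An open bookshelf. Two side panels, each 33 mm thick, 205 mm deep and 1257 mm tall, stand 1177 mm apart (outside-to-outside). Between them sit 4 shelves, each 32 mm thick and 205 mm deep, spanning the full gap between the sides. The bottom shelf rests on the floor (its underside at z = 0) and the clear gap between one shelf's top and the next shelf's underside is 362 mm.


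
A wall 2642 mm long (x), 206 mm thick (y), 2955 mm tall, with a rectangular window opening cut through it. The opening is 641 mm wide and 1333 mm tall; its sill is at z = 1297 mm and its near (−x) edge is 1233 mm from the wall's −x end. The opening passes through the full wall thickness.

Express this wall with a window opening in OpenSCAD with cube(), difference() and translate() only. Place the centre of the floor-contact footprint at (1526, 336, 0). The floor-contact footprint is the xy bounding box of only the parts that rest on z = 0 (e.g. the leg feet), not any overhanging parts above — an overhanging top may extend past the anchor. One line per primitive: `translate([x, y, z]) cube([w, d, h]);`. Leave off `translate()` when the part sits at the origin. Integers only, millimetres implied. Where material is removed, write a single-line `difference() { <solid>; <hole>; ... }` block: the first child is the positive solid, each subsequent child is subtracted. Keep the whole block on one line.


difference() { translate([205, 233, 0]) cube([2642, 206, 2955]); translate([1438, 233, 1297]) cube([641, 206, 1333]); }


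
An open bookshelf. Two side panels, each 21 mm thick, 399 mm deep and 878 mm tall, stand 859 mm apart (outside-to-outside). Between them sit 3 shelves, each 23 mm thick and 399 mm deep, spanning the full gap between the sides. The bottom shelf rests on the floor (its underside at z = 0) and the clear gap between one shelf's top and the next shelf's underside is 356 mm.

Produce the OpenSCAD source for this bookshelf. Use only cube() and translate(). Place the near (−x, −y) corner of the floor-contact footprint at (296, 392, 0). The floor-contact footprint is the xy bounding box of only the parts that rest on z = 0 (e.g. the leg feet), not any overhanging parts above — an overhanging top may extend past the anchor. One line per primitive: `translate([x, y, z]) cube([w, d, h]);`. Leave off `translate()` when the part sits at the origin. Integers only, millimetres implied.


translate([296, 392, 0]) cube([21, 399, 878]);
translate([1134, 392, 0]) cube([21, 399, 878]);
translate([317, 392, 0]) cube([817, 399, 23]);
translate([317, 392, 379]) cube([817, 399, 23]);
translate([317, 392, 758]) cube([817, 399, 23]);


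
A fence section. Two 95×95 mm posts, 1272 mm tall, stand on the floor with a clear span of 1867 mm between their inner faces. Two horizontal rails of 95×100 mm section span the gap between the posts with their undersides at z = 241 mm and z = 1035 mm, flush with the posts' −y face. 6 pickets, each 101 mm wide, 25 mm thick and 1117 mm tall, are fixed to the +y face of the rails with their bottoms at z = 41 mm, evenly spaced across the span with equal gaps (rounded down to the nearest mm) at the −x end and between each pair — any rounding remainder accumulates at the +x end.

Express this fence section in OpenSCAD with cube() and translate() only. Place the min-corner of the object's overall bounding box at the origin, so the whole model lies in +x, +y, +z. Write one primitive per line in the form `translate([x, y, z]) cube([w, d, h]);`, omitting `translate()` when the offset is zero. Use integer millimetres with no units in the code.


cube([95, 95, 1272]);
translate([1962, 0, 0]) cube([95, 95, 1272]);
translate([95, 0, 241]) cube([1867, 95, 100]);
translate([95, 0, 1035]) cube([1867, 95, 100]);
translate([275, 95, 41]) cube([101, 25, 1117]);
translate([556, 95, 41]) cube([101, 25, 1117]);
translate([837, 95, 41]) cube([101, 25, 1117]);
translate([1118, 95, 41]) cube([101, 25, 1117]);
translate([1399, 95, 41]) cube([101, 25, 1117]);
translate([1680, 95, 41]) cube([101, 25, 1117]);


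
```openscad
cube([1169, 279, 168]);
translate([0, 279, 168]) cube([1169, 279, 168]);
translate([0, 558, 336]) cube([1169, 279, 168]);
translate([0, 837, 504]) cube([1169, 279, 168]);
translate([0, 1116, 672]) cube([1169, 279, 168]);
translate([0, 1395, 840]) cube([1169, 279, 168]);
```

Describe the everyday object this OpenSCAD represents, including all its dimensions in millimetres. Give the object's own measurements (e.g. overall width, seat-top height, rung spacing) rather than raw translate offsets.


A straight staircase of 6 solid steps. Each step is 1169 mm wide (x), 279 mm deep (y, the going) and 168 mm tall (the rise). The first step rests on the floor; each subsequent step sits one going further in +y and one rise higher in +z, directly behind and above the previous step with no overlap.


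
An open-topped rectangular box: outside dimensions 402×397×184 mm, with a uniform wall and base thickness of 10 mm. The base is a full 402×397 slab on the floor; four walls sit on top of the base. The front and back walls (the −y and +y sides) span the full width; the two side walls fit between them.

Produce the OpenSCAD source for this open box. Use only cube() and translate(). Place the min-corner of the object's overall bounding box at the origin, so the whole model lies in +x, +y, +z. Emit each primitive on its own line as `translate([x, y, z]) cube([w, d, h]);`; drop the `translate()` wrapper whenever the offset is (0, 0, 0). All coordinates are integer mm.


cube([402, 397, 10]);
translate([0, 0, 10]) cube([402, 10, 174]);
translate([0, 387, 10]) cube([402, 10, 174]);
translate([0, 10, 10]) cube([10, 377, 174]);
translate([392, 10, 10]) cube([10, 377, 174]);


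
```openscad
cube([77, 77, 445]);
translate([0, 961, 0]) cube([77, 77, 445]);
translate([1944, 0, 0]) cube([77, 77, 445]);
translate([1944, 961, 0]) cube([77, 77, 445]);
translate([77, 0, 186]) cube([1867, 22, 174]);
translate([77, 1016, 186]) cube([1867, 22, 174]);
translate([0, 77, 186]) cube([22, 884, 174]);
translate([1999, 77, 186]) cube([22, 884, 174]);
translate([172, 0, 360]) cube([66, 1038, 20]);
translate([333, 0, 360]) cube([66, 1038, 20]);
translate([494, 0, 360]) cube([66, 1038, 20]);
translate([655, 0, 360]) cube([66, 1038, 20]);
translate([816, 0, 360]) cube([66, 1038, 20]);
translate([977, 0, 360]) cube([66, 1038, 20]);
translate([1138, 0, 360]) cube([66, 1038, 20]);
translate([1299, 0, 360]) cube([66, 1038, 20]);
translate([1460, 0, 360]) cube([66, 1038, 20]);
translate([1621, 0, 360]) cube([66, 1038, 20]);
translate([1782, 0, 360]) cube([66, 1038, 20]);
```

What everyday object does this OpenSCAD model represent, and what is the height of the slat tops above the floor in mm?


A bed frame. The slat-top height is 380 mm.

Four posts, four rails, and a row of slats — a bed frame. Slats sit on the rails at z = 186 + 174 = 360; with slat thickness 20, the top is 380 mm.


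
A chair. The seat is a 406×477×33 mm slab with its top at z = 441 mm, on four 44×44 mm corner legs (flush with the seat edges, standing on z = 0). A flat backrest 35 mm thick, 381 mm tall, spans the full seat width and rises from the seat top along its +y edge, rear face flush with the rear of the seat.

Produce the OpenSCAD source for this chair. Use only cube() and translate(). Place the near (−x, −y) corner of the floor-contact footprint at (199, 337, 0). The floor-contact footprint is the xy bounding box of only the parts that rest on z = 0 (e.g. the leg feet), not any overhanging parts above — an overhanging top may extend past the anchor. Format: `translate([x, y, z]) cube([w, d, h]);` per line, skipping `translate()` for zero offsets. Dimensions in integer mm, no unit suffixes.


translate([199, 337, 408]) cube([406, 477, 33]);
translate([199, 337, 0]) cube([44, 44, 408]);
translate([561, 337, 0]) cube([44, 44, 408]);
translate([199, 770, 0]) cube([44, 44, 408]);
translate([561, 770, 0]) cube([44, 44, 408]);
translate([199, 779, 441]) cube([406, 35, 381]);


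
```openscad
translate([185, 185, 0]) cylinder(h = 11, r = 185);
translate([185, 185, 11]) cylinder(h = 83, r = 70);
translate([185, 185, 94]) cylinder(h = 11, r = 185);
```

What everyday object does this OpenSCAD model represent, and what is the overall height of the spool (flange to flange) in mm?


A spool. The overall height is 105 mm.

Three coaxial cylinders, large–small–large — a spool. Two 11 mm flanges and a 83 mm core give 11 + 83 + 11 = 105 mm.


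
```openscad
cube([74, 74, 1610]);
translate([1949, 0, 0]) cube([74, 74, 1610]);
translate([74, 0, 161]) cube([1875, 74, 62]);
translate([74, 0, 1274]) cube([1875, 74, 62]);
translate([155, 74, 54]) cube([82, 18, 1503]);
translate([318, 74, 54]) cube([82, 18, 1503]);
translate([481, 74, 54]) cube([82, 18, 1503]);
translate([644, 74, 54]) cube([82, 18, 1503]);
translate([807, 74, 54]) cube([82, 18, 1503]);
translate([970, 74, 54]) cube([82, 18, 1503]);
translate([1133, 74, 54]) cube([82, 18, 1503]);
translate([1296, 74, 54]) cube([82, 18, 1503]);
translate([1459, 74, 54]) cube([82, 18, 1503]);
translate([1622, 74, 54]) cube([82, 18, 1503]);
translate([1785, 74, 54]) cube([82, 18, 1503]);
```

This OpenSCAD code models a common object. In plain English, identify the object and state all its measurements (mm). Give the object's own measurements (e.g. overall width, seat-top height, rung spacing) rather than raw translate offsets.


A fence section. Two 74×74 mm posts, 1610 mm tall, stand on the floor with a clear span of 1875 mm between their inner faces. Two horizontal rails of 74×62 mm section span the gap between the posts with their undersides at z = 161 mm and z = 1274 mm, flush with the posts' −y face. 11 pickets, each 82 mm wide, 18 mm thick and 1503 mm tall, are fixed to the +y face of the rails with their bottoms at z = 54 mm, spaced across the span with a 81 mm gap after the −x post and between neighbouring pickets, with 82 mm left before the +x post.


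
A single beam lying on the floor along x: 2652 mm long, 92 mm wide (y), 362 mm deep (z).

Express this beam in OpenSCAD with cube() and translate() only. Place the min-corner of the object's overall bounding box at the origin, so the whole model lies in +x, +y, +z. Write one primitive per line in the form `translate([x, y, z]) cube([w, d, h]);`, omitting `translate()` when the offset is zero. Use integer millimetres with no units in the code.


cube([2652, 92, 362]);


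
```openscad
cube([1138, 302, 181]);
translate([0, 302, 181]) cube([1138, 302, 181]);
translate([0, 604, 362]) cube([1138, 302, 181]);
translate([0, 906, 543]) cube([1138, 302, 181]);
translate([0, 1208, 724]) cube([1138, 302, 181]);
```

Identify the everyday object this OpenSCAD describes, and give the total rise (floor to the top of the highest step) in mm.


A staircase. The total rise is 905 mm.

5 identical blocks, each offset up and back from the previous — a staircase. Each step is 181 mm tall and there are 5 of them, so the total rise is 5 × 181 = 905 mm.


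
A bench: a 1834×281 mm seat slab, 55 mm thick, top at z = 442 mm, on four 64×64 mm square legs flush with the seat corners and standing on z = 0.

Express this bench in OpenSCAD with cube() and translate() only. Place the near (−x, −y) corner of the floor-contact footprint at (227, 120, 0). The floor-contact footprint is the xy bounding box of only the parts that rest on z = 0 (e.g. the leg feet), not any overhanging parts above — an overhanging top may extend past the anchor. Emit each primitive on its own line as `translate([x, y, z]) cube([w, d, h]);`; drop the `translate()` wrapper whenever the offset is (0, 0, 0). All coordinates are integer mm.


// leg_h = 442 − 55 = 387
translate([227, 120, 387]) cube([1834, 281, 55]);
translate([227, 120, 0]) cube([64, 64, 387]);
translate([227, 337, 0]) cube([64, 64, 387]);
translate([1997, 120, 0]) cube([64, 64, 387]);
translate([1997, 337, 0]) cube([64, 64, 387]);
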